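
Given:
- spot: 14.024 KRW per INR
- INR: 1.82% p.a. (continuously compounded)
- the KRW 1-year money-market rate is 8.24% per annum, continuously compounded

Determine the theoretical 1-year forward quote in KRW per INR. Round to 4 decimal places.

T = 1 year.
Growth of 1 KRW over T: e^(0.0824×1) = 1.08589008.
INR accumulates by e^(0.0182×1) = 1.01836663.
Forward (KRW per INR) = 14.024 × 1.08589008 / 1.01836663 = 14.953870.

14.9539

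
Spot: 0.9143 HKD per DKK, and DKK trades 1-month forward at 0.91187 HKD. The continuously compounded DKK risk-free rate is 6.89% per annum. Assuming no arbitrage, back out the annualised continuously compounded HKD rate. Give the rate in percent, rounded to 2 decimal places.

3.70%

T = 1/12 years.
By CIP, F/S equals the HKD-to-DKK growth ratio: 0.91187/0.9143 = 0.9973422.
DKK growth factor: e^(0.0689×1/12) = 1.0057582.
So the HKD growth factor = 1.0030851.
r = ln(1.0030851)/(1/12) = 0.036964 → 3.70%.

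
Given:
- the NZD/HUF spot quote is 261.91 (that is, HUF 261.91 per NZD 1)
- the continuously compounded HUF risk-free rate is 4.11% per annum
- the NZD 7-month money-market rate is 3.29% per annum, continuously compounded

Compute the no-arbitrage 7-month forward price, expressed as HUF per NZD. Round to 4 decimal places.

T = 7/12 years.
HUF growth factor: e^(0.0411×7/12) = 1.024264711.
NZD accumulates by e^(0.0329×7/12) = 1.01937701.
So F = 261.91 × 1.024264711 / 1.01937701 = 263.165804 (HUF/NZD).

263.1658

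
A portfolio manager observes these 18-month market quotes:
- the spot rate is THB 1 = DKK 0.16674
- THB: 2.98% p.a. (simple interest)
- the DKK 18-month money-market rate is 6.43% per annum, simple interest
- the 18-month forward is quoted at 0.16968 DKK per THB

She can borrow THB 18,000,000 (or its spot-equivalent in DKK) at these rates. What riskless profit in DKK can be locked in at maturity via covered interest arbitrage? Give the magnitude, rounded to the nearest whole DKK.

T = 18/12 years.
Keep in THB, deliver into the forward: 18,000,000·1.044700·0.16968 = DKK 3,190,764.53.
Swap to DKK now, deposit: 18,000,000·0.16674·1.096450 = DKK 3,290,797.31.
The quoted forward undervalues THB, so borrow THB, convert to DKK at spot, deposit the DKK at 6.43%, and buy THB forward at 0.16968 to cover the loan.
Profit = 3,290,797.31 − 3,190,764.53 = DKK 100,033.

DKK 100,033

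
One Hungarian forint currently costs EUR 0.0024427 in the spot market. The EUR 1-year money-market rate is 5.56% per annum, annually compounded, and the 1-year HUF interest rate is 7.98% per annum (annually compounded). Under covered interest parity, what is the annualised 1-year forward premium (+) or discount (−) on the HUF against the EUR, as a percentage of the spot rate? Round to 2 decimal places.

-2.24%

T = 1 year.
CIP forward (EUR per HUF) = 0.0024427 × 1.055600/1.079800 = 0.0023879553.
(F − S)/S ÷ T = (0.0023879553 − 0.0024427)/0.0024427/1 = -0.022412 → -2.24%.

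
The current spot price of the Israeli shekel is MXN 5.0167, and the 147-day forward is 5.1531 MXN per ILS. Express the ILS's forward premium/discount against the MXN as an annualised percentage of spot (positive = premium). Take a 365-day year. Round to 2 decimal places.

T = 147/365 years.
Period premium: (5.1531 − 5.0167)/5.0167 = 0.0271892.
Per annum: 0.0271892 / (147/365) = 0.067511 = 6.75%.

+6.75%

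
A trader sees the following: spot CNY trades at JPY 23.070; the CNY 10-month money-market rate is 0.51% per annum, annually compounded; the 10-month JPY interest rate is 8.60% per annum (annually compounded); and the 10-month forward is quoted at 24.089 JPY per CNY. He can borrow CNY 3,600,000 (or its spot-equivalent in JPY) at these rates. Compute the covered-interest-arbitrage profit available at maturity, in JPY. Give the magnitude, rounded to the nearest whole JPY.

T = 10/12 years.
Route A — deposit CNY, sell forward: 3,600,000 × 1.0042481973 × 24.089 = JPY 87,088,805.37.
Route B — convert at spot, deposit JPY: 3,600,000 × 23.070 × 1.0711694739 = JPY 88,962,767.15.
The quoted forward undervalues CNY, so borrow CNY, convert to JPY at spot, deposit the JPY at 8.60%, and buy CNY forward at 24.089 to cover the loan.
The gap between the two covered legs is JPY 1,873,962.

JPY 1,873,962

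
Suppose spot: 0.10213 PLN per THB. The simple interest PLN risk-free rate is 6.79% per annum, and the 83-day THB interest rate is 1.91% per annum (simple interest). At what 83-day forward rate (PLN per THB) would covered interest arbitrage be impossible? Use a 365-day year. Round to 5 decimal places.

0.10326

T = 83/365 years.
Growth of 1 PLN over T: 1 + 0.0679×83/365 = 1.0154403.
THB growth factor: 1 + 0.0191×83/365 = 1.0043433.
CIP: F = S · (grow PLN)/(grow THB) = 0.10213 × 1.0154403/1.0043433 = 0.1032584 PLN per THB.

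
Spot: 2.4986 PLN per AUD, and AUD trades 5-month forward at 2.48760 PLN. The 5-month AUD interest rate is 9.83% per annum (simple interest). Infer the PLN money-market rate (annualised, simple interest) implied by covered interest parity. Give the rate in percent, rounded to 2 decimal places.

8.73%

T = 5/12 years.
F/S = 2.4876/2.4986 = 0.9955975 = (growth of PLN) / (growth of AUD).
AUD growth factor: 1 + 0.0983×5/12 = 1.0409583.
Hence g_PLN = 1.0363755.
r = (1.0363755 − 1)/(5/12) = 0.087301 → 8.73%.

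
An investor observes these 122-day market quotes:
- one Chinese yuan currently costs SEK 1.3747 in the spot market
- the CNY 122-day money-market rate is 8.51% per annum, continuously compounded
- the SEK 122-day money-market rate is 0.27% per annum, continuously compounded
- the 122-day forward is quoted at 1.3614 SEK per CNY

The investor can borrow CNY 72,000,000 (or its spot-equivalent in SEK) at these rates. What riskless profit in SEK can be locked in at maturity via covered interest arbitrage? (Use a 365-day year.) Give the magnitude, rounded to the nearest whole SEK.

SEK 1,781,208

T = 122/365 years.
Invest the CNY and cover forward: 72,000,000 × 1.0288527881 × 1.3614 = SEK 100,848,973.37.
Convert at spot and invest in SEK: 72,000,000 × 1.3747 × 1.0009028731 = SEK 99,067,764.93.
The quoted forward overvalues CNY, so borrow SEK, buy CNY at spot, deposit the CNY at 8.51%, and sell the proceeds forward at 1.3614.
The gap between the two covered legs is SEK 1,781,208.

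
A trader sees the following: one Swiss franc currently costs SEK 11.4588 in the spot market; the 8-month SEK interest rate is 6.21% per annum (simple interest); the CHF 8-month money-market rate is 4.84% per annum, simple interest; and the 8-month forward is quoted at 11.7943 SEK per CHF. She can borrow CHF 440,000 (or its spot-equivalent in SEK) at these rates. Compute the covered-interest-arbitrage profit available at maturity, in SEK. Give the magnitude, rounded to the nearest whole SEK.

T = 8/12 years.
Route A — deposit CHF, sell forward: 440,000 × 1.032266667 × 11.7943 = SEK 5,356,939.61.
Route B — convert at spot, deposit SEK: 440,000 × 11.4588 × 1.041400 = SEK 5,250,605.50.
The quoted forward overvalues CHF, so borrow SEK, buy CHF at spot, deposit the CHF at 4.84%, and sell the proceeds forward at 11.7943.
The gap between the two covered legs is SEK 106,334.

SEK 106,334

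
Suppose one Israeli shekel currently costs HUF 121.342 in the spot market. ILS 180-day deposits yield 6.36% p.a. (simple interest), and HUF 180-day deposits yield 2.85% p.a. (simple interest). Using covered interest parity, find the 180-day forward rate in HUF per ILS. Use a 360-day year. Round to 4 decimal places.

T = 180/360 years.
Growth of 1 HUF over T: 1 + 0.0285×180/360 = 1.014250.
Growth of 1 ILS over T: 1 + 0.0636×180/360 = 1.031800.
Forward (HUF per ILS) = 121.342 × 1.014250 / 1.031800 = 119.278081.

119.2781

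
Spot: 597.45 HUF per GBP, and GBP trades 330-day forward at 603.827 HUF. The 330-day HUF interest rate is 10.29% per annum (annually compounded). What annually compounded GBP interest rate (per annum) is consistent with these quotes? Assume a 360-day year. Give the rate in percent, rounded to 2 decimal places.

T = 330/360 years.
F/S = 603.827/597.45 = 1.0106737 = (growth of HUF) / (growth of GBP).
HUF growth factor: (1 + 0.1029)^(330/360) = 1.0939349.
Hence g_GBP = 1.0823819.
Annualise: 1.0823819^(360/330) − 1 = 0.090200 = 9.02%.

9.02%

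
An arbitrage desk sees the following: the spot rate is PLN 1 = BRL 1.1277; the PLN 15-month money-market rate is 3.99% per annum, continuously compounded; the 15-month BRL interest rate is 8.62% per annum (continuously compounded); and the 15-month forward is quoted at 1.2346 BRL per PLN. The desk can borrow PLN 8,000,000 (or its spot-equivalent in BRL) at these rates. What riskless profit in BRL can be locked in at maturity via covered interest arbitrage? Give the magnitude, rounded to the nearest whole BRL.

T = 15/12 years.
Invest the PLN and cover forward: 8,000,000 × 1.051139696 × 1.2346 = BRL 10,381,896.55.
Convert at spot and invest in BRL: 8,000,000 × 1.1277 × 1.113769268 = BRL 10,047,980.83.
The quoted forward overvalues PLN, so borrow BRL, buy PLN at spot, deposit the PLN at 3.99%, and sell the proceeds forward at 1.2346.
Arbitrage profit = |10,381,896.55 − 10,047,980.83| = BRL 333,916.

BRL 333,916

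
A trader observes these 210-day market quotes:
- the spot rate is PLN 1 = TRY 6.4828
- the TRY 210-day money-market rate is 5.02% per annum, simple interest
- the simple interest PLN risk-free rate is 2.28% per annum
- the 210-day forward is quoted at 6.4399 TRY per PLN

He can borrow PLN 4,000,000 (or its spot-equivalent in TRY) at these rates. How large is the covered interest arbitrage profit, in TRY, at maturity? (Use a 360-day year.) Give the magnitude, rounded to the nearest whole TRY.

TRY 588,349

T = 210/360 years.
Route A — deposit PLN, sell forward: 4,000,000 × 1.013300 × 6.4399 = TRY 26,102,202.68.
Route B — convert at spot, deposit TRY: 4,000,000 × 6.4828 × 1.0292833333 = TRY 26,690,551.97.
The quoted forward undervalues PLN, so borrow PLN, convert to TRY at spot, deposit the TRY at 5.02%, and buy PLN forward at 6.4399 to cover the loan.
Profit = 26,690,551.97 − 26,102,202.68 = TRY 588,349.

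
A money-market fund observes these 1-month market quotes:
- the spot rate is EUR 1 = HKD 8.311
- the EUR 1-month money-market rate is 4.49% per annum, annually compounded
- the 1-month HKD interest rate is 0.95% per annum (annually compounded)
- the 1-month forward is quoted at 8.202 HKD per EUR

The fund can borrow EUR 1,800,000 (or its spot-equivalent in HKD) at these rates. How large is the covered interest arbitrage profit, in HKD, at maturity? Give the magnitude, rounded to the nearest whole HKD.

T = 1/12 years.
Keep in EUR, deliver into the forward: 1,800,000·1.0036668053·8.202 = HKD 14,817,735.25.
Swap to HKD now, deposit: 1,800,000·8.311·1.0007882404 = HKD 14,971,591.92.
The quoted forward undervalues EUR, so borrow EUR, convert to HKD at spot, deposit the HKD at 0.95%, and buy EUR forward at 8.202 to cover the loan.
Arbitrage profit = |14,817,735.25 − 14,971,591.92| = HKD 153,857.

HKD 153,857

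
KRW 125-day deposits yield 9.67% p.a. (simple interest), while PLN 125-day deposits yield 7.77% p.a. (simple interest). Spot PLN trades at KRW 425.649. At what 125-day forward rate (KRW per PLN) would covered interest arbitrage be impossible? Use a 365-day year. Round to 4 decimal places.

T = 125/365 years.
Growth of 1 KRW over T: 1 + 0.0967×125/365 = 1.033116438.
PLN accumulates by 1 + 0.0777×125/365 = 1.026609589.
CIP: F = S · (grow KRW)/(grow PLN) = 425.649 × 1.033116438/1.026609589 = 428.346845 KRW per PLN.

428.3468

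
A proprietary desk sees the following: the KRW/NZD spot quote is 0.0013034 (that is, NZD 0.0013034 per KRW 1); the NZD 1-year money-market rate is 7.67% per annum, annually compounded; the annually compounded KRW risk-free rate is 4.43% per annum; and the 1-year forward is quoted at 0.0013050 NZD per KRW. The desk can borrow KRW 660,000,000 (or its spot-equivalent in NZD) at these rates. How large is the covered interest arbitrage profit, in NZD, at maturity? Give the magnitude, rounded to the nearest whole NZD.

NZD 26,769

T = 1 year.
Route A — deposit KRW, sell forward: 660,000,000 × 1.044300 × 0.0013050 = NZD 899,455.59.
Route B — convert at spot, deposit NZD: 660,000,000 × 0.0013034 × 1.076700 = NZD 926,224.71.
The quoted forward undervalues KRW, so borrow KRW, convert to NZD at spot, deposit the NZD at 7.67%, and buy KRW forward at 0.0013050 to cover the loan.
Arbitrage profit = |899,455.59 − 926,224.71| = NZD 26,769.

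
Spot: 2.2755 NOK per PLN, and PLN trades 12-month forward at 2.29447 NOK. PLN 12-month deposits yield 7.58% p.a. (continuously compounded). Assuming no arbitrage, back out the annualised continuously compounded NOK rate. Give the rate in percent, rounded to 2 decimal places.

T = 1 year.
CIP gives F = S · g_NOK/g_PLN, so g_NOK/g_PLN = 2.29447/2.2755 = 1.0083366.
The PLN side grows by e^(0.0758×1) = 1.0787468.
That pins the NOK growth at 1.0877399.
Take logs: ln 1.0877399 / 1 = 0.084102, so 8.41%.

8.41%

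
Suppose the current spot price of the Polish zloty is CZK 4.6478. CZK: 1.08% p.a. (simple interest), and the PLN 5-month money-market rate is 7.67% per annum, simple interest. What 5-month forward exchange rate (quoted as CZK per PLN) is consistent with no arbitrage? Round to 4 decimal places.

T = 5/12 years.
Growth of 1 CZK over T: 1 + 0.0108×5/12 = 1.004500.
PLN accumulates by 1 + 0.0767×5/12 = 1.0319583.
CIP: F = S · (grow CZK)/(grow PLN) = 4.6478 × 1.004500/1.0319583 = 4.524132 CZK per PLN.

4.5241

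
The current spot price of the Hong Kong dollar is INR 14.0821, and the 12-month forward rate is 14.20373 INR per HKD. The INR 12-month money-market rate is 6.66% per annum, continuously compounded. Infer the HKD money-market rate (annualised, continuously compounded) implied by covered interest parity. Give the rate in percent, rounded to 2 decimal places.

5.80%

T = 1 year.
CIP gives F = S · g_INR/g_HKD, so g_INR/g_HKD = 14.20373/14.0821 = 1.0086372.
The INR side grows by e^(0.0666×1) = 1.0688678.
That pins the HKD growth at 1.0597148.
r = ln(1.0597148)/1 = 0.058000 → 5.80%.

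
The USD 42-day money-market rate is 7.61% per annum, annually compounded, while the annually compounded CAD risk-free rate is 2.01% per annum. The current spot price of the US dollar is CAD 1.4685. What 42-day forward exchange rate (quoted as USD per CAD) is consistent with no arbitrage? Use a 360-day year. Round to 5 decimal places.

0.68523

T = 42/360 years.
Growth of 1 CAD over T: (1 + 0.0201)^(42/360) = 1.0023244.
USD growth factor: (1 + 0.0761)^(42/360) = 1.0085934.
CIP: F = S · (grow CAD)/(grow USD) = 1.4685 × 1.0023244/1.0085934 = 1.459372 CAD per USD.
Invert for USD per CAD: 1 / 1.459372 = 0.68523.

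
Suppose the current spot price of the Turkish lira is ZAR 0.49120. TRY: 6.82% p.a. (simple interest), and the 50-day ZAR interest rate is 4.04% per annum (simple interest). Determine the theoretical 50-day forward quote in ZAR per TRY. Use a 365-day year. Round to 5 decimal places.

T = 50/365 years.
ZAR growth factor: 1 + 0.0404×50/365 = 1.0055342.
TRY growth factor: 1 + 0.0682×50/365 = 1.0093425.
Forward (ZAR per TRY) = 0.4912 × 1.0055342 / 1.0093425 = 0.4893467.

0.48935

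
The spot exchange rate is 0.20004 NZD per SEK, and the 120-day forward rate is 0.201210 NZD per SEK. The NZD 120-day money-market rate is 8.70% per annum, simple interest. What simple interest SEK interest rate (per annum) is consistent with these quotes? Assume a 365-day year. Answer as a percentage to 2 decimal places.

6.88%

T = 120/365 years.
F/S = 0.20121/0.20004 = 1.0058488 = (growth of NZD) / (growth of SEK).
NZD growth factor: 1 + 0.0870×120/365 = 1.0286027.
That pins the SEK growth at 1.0226216.
r = (1.0226216 − 1)/(120/365) = 0.068807 → 6.88%.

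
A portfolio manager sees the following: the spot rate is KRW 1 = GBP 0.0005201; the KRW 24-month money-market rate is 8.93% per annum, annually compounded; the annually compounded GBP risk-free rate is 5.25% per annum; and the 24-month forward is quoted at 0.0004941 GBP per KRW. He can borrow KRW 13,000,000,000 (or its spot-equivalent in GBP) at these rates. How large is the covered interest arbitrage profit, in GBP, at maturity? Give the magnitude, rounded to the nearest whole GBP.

T = 2 years.
Invest the KRW and cover forward: 13,000,000,000 × 1.18657449 × 0.0004941 = GBP 7,621,723.92.
Convert at spot and invest in GBP: 13,000,000,000 × 0.0005201 × 1.10775625 = GBP 7,489,872.33.
The quoted forward overvalues KRW, so borrow GBP, buy KRW at spot, deposit the KRW at 8.93%, and sell the proceeds forward at 0.0004941.
Profit = 7,621,723.92 − 7,489,872.33 = GBP 131,852.

GBP 131,852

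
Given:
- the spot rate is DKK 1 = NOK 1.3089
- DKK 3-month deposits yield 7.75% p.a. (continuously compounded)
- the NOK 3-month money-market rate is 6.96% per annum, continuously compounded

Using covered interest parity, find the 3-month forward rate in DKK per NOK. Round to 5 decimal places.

T = 3/12 years.
NOK growth factor: e^(0.0696×3/12) = 1.0175523.
DKK accumulates by e^(0.0775×3/12) = 1.0195639.
So F = 1.3089 × 1.0175523 / 1.0195639 = 1.306318 (NOK/DKK).
Quoted the other way: 1/1.306318 = 0.76551 DKK per NOK.

0.76551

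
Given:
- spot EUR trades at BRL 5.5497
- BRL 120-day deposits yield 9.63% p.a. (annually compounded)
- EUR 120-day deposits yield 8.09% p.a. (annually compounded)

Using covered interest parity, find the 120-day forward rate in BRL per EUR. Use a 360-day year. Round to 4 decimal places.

T = 120/360 years.
BRL accumulates by (1 + 0.0963)^(120/360) = 1.0311214.
EUR accumulates by (1 + 0.0809)^(120/360) = 1.0262705.
CIP: F = S · (grow BRL)/(grow EUR) = 5.5497 × 1.0311214/1.0262705 = 5.575932 BRL per EUR.

5.5759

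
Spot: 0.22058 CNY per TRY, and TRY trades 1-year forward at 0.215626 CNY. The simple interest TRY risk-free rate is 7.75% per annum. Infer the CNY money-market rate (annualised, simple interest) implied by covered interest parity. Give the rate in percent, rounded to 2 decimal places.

T = 1 year.
F/S = 0.215626/0.22058 = 0.9775410 = (growth of CNY) / (growth of TRY).
TRY growth factor: 1 + 0.0775×1 = 1.077500.
So the CNY growth factor = 1.0533004.
r = (1.0533004 − 1)/1 = 0.053300 → 5.33%.

5.33%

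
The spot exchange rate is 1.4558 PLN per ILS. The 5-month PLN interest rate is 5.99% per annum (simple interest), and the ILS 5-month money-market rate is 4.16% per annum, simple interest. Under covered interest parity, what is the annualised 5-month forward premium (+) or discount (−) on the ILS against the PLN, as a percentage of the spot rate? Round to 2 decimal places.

+1.80%

T = 5/12 years.
CIP forward (PLN per ILS) = 1.4558 × 1.0249583/1.0173333 = 1.4667113.
Annualised premium = (F − S)/S × (1/T) = (1.4667113 − 1.4558)/1.4558 ÷ (5/12) = 1.80%.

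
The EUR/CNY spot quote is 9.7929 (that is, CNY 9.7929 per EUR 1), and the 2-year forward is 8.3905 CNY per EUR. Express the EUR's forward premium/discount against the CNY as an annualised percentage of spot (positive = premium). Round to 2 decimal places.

-7.16%

T = 2 years.
Period premium: (8.3905 − 9.7929)/9.7929 = -0.1432058.
Annualise by dividing by T: -0.1432058 / 2 = -0.071603 → -7.16%.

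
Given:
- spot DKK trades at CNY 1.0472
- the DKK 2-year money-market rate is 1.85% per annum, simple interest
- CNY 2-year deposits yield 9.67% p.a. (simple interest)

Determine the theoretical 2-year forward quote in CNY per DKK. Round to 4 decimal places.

T = 2 years.
CNY accumulates by 1 + 0.0967×2 = 1.193400.
DKK growth factor: 1 + 0.0185×2 = 1.037000.
So F = 1.0472 × 1.193400 / 1.037000 = 1.205138 (CNY/DKK).

1.2051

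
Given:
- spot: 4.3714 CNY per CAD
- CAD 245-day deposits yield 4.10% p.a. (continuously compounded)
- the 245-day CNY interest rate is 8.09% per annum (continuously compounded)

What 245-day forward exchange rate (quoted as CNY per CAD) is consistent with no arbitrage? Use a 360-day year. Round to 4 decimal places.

4.4917

T = 245/360 years.
Growth of 1 CNY over T: e^(0.0809×245/360) = 1.0566008.
Growth of 1 CAD over T: e^(0.0410×245/360) = 1.0282957.
CIP: F = S · (grow CNY)/(grow CAD) = 4.3714 × 1.0566008/1.0282957 = 4.491728 CNY per CAD.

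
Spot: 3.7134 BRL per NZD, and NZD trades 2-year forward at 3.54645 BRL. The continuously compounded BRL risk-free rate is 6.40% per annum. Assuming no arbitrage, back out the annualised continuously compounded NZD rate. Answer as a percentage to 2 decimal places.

T = 2 years.
CIP gives F = S · g_BRL/g_NZD, so g_BRL/g_NZD = 3.54645/3.7134 = 0.9550412.
BRL growth factor: e^(0.0640×2) = 1.136553.
So the NZD growth factor = 1.1900565.
Take logs: ln 1.1900565 / 2 = 0.087000, so 8.70%.

8.70%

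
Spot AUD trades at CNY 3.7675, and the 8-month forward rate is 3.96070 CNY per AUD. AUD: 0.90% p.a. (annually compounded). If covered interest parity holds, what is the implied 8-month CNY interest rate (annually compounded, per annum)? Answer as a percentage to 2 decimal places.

T = 8/12 years.
CIP gives F = S · g_CNY/g_AUD, so g_CNY/g_AUD = 3.9607/3.7675 = 1.0512807.
AUD growth factor: (1 + 0.0090)^(8/12) = 1.005991.
Hence g_CNY = 1.0575789.
Annualise: 1.0575789^(12/8) − 1 = 0.087600 = 8.76%.

8.76%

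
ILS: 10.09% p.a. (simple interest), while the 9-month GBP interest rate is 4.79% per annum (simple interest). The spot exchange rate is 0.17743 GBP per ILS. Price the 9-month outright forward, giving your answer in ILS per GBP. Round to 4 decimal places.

5.8523

T = 9/12 years.
GBP accumulates by 1 + 0.0479×9/12 = 1.035925.
Growth of 1 ILS over T: 1 + 0.1009×9/12 = 1.075675.
So F = 0.17743 × 1.035925 / 1.075675 = 0.1708733 (GBP/ILS).
Invert for ILS per GBP: 1 / 0.1708733 = 5.8523.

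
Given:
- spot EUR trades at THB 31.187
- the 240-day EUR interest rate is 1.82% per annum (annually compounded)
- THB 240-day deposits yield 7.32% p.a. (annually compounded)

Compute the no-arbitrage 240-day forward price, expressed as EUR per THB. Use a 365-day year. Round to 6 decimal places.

T = 240/365 years.
THB growth factor: (1 + 0.0732)^(240/365) = 1.0475472.
EUR accumulates by (1 + 0.0182)^(240/365) = 1.0119301.
Forward (THB per EUR) = 31.187 × 1.0475472 / 1.0119301 = 32.28469.
Quoted the other way: 1/32.28469 = 0.030974 EUR per THB.

0.030974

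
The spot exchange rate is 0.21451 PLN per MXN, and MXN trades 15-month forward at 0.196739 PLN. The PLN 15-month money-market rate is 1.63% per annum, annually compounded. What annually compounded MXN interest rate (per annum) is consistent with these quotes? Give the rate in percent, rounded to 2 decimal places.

T = 15/12 years.
By CIP, F/S equals the PLN-to-MXN growth ratio: 0.196739/0.21451 = 0.9171554.
PLN growth factor: (1 + 0.0163)^(15/12) = 1.0204163.
That pins the MXN growth at 1.1125882.
r = 1.1125882^(12/15) − 1 = 0.089100 → 8.91%.

8.91%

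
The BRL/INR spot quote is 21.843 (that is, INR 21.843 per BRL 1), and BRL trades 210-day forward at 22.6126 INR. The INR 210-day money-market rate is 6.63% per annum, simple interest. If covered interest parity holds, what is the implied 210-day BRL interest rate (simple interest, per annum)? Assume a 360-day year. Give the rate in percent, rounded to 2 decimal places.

0.57%

T = 210/360 years.
CIP gives F = S · g_INR/g_BRL, so g_INR/g_BRL = 22.6126/21.843 = 1.0352333.
INR growth factor: 1 + 0.0663×210/360 = 1.038675.
Hence g_BRL = 1.0033246.
r = (1.0033246 − 1)/(210/360) = 0.005699 → 0.57%.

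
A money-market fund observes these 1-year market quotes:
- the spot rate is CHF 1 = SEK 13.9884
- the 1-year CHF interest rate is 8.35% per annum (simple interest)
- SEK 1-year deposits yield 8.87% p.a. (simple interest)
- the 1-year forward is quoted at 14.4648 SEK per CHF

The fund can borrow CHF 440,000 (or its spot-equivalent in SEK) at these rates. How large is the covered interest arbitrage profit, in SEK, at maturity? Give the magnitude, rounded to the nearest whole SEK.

T = 1 year.
Keep in CHF, deliver into the forward: 440,000·1.083500·14.4648 = SEK 6,895,948.75.
Swap to SEK now, deposit: 440,000·13.9884·1.088700 = SEK 6,700,835.28.
The quoted forward overvalues CHF, so borrow SEK, buy CHF at spot, deposit the CHF at 8.35%, and sell the proceeds forward at 14.4648.
Profit = 6,895,948.75 − 6,700,835.28 = SEK 195,113.

SEK 195,113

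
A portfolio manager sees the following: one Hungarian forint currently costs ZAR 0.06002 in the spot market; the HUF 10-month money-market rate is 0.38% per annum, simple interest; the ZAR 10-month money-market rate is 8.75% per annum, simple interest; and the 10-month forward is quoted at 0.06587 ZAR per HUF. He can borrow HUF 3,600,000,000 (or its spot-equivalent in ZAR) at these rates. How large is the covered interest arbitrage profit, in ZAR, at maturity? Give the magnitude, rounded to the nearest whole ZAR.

ZAR 6,055,668

T = 10/12 years.
Invest the HUF and cover forward: 3,600,000,000 × 1.00316666667 × 0.06587 = ZAR 237,882,918.00.
Convert at spot and invest in ZAR: 3,600,000,000 × 0.06002 × 1.07291666667 = ZAR 231,827,250.00.
The quoted forward overvalues HUF, so borrow ZAR, buy HUF at spot, deposit the HUF at 0.38%, and sell the proceeds forward at 0.06587.
Profit = 237,882,918.00 − 231,827,250.00 = ZAR 6,055,668.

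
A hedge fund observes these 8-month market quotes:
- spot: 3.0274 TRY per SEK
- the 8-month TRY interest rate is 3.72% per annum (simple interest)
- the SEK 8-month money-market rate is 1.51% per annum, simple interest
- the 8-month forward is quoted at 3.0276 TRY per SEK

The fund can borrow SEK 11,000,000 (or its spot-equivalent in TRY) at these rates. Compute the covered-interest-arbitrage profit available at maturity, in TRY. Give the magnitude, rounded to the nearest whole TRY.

T = 8/12 years.
Route A — deposit SEK, sell forward: 11,000,000 × 1.0100666667 × 3.0276 = TRY 33,638,856.24.
Route B — convert at spot, deposit TRY: 11,000,000 × 3.0274 × 1.024800 = TRY 34,127,274.72.
The quoted forward undervalues SEK, so borrow SEK, convert to TRY at spot, deposit the TRY at 3.72%, and buy SEK forward at 3.0276 to cover the loan.
Arbitrage profit = |33,638,856.24 − 34,127,274.72| = TRY 488,418.

TRY 488,418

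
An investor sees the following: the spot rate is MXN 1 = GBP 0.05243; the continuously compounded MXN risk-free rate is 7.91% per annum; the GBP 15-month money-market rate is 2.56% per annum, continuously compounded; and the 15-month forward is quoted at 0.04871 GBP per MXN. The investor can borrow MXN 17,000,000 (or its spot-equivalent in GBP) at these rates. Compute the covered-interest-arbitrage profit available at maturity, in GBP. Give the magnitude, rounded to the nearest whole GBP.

T = 15/12 years.
Keep in MXN, deliver into the forward: 17,000,000·1.1039283·0.04871 = GBP 914,129.91.
Swap to GBP now, deposit: 17,000,000·0.05243·1.03251751 = GBP 920,293.18.
The quoted forward undervalues MXN, so borrow MXN, convert to GBP at spot, deposit the GBP at 2.56%, and buy MXN forward at 0.04871 to cover the loan.
Arbitrage profit = |914,129.91 − 920,293.18| = GBP 6,163.

GBP 6,163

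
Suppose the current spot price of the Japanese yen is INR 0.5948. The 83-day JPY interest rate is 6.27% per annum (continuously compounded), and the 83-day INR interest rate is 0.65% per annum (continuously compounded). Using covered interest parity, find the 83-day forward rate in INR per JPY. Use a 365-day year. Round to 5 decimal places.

0.58725

T = 83/365 years.
INR accumulates by e^(0.0065×83/365) = 1.0014792.
JPY accumulates by e^(0.0627×83/365) = 1.0143599.
CIP: F = S · (grow INR)/(grow JPY) = 0.5948 × 1.0014792/1.0143599 = 0.5872470 INR per JPY.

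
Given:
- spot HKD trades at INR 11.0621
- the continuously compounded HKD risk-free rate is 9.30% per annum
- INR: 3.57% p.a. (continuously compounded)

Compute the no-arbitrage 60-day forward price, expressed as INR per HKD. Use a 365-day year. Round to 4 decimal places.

T = 60/365 years.
INR accumulates by e^(0.0357×60/365) = 1.00588575.
Growth of 1 HKD over T: e^(0.0930×60/365) = 1.01540513.
Forward (INR per HKD) = 11.0621 × 1.00588575 / 1.01540513 = 10.958393.

10.9584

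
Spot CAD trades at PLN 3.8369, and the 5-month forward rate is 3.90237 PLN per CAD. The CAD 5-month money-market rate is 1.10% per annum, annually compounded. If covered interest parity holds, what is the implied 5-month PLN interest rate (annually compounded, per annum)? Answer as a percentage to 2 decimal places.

T = 5/12 years.
By CIP, F/S equals the PLN-to-CAD growth ratio: 3.90237/3.8369 = 1.0170633.
CAD growth factor: (1 + 0.0110)^(5/12) = 1.0045687.
Hence g_PLN = 1.021710.
r = 1.021710^(12/5) − 1 = 0.052898 → 5.29%.

5.29%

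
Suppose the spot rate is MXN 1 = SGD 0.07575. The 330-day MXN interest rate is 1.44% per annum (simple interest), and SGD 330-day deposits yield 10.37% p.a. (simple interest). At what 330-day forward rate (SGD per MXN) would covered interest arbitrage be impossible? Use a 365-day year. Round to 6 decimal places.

T = 330/365 years.
SGD accumulates by 1 + 0.1037×330/365 = 1.0937562.
MXN growth factor: 1 + 0.0144×330/365 = 1.0130192.
Forward (SGD per MXN) = 0.07575 × 1.0937562 / 1.0130192 = 0.08178723.

0.081787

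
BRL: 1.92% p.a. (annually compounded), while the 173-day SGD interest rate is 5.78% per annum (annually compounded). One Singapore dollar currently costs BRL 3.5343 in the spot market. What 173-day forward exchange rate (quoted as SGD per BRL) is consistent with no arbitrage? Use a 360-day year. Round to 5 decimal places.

0.28804

T = 173/360 years.
BRL accumulates by (1 + 0.0192)^(173/360) = 1.0091811.
SGD growth factor: (1 + 0.0578)^(173/360) = 1.0273709.
Forward (BRL per SGD) = 3.5343 × 1.0091811 / 1.0273709 = 3.471725.
Quoted the other way: 1/3.471725 = 0.28804 SGD per BRL.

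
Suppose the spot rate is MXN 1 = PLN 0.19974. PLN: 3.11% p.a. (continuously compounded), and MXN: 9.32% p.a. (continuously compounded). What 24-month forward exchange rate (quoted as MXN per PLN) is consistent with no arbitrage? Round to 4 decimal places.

T = 2 years.
PLN growth factor: e^(0.0311×2) = 1.0641752.
Growth of 1 MXN over T: e^(0.0932×2) = 1.2049041.
CIP: F = S · (grow PLN)/(grow MXN) = 0.19974 × 1.0641752/1.2049041 = 0.1764110 PLN per MXN.
Invert for MXN per PLN: 1 / 0.1764110 = 5.6686.

5.6686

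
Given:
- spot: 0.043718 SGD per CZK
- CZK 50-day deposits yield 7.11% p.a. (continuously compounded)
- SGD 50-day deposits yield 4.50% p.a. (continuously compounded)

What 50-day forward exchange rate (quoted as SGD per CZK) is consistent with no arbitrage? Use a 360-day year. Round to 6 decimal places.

T = 50/360 years.
SGD growth factor: e^(0.0450×50/360) = 1.0062696.
CZK growth factor: e^(0.0711×50/360) = 1.0099239.
CIP: F = S · (grow SGD)/(grow CZK) = 0.043718 × 1.0062696/1.0099239 = 0.04355981 SGD per CZK.

0.043560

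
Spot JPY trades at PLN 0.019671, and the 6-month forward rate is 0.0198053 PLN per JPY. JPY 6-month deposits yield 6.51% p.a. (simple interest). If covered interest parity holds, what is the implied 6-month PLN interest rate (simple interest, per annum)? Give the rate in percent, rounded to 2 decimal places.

7.92%

T = 6/12 years.
By CIP, F/S equals the PLN-to-JPY growth ratio: 0.0198053/0.019671 = 1.0068273.
The JPY side grows by 1 + 0.0651×6/12 = 1.032550.
So the PLN growth factor = 1.0395995.
(1.0395995 − 1)/T = 0.079199, i.e. 7.92%.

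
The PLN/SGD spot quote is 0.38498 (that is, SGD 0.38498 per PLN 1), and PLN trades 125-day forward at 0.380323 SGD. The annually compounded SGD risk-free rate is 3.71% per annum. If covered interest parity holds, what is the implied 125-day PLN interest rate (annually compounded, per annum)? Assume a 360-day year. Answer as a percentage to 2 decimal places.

7.41%

T = 125/360 years.
By CIP, F/S equals the SGD-to-PLN growth ratio: 0.380323/0.38498 = 0.9879033.
SGD growth factor: (1 + 0.0371)^(125/360) = 1.0127291.
That pins the PLN growth at 1.0251298.
r = 1.0251298^(360/125) − 1 = 0.074096 → 7.41%.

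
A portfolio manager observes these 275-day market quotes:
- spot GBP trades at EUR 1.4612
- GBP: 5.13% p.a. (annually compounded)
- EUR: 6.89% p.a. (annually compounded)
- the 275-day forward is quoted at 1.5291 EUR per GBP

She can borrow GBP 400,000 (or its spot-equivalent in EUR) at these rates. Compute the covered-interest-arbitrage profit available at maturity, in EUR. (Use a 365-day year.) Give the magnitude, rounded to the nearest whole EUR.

EUR 20,564

T = 275/365 years.
Invest the GBP and cover forward: 400,000 × 1.0384113 × 1.5291 = EUR 635,133.89.
Convert at spot and invest in EUR: 400,000 × 1.4612 × 1.05148216 = EUR 614,570.29.
The quoted forward overvalues GBP, so borrow EUR, buy GBP at spot, deposit the GBP at 5.13%, and sell the proceeds forward at 1.5291.
The gap between the two covered legs is EUR 20,564.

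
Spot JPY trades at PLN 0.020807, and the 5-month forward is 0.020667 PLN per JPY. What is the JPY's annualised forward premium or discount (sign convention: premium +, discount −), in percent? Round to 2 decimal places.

T = 5/12 years.
JPY trades forward at -0.67285% vs spot over the period.
Annualise by dividing by T: -0.0067285 / (5/12) = -0.016148 → -1.61%.

-1.61%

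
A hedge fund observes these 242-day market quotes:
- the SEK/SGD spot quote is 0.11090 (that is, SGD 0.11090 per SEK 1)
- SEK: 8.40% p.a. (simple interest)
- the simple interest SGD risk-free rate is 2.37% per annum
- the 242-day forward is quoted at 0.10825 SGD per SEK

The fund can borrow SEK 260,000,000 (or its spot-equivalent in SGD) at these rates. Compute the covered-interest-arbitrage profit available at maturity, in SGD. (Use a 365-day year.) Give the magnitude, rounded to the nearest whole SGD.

SGD 425,403

T = 242/365 years.
Route A — deposit SEK, sell forward: 260,000,000 × 1.0556931507 × 0.10825 = SGD 29,712,483.73.
Route B — convert at spot, deposit SGD: 260,000,000 × 0.11090 × 1.0157134247 = SGD 29,287,080.89.
The quoted forward overvalues SEK, so borrow SGD, buy SEK at spot, deposit the SEK at 8.40%, and sell the proceeds forward at 0.10825.
The gap between the two covered legs is SGD 425,403.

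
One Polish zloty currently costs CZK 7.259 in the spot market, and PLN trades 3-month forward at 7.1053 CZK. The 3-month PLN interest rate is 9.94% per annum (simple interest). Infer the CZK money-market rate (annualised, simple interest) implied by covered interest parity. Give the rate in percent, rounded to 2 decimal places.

T = 3/12 years.
F/S = 7.1053/7.259 = 0.9788263 = (growth of CZK) / (growth of PLN).
PLN growth factor: 1 + 0.0994×3/12 = 1.024850.
Hence g_CZK = 1.0031501.
(1.0031501 − 1)/T = 0.012600, i.e. 1.26%.

1.26%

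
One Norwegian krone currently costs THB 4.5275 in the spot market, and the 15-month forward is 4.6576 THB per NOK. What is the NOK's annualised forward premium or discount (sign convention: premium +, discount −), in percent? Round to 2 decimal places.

T = 15/12 years.
(F − S)/S = (4.6576 − 4.5275)/4.5275 = 0.0287355.
Per annum: 0.0287355 / (15/12) = 0.022988 = 2.30%.

+2.30%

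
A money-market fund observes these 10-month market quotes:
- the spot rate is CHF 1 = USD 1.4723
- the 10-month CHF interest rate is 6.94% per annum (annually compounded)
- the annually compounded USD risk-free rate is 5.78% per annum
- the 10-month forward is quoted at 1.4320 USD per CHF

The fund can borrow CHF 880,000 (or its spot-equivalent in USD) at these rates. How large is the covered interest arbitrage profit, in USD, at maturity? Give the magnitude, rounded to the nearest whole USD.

USD 25,107

T = 10/12 years.
Route A — deposit CHF, sell forward: 880,000 × 1.057507566 × 1.4320 = USD 1,332,628.73.
Route B — convert at spot, deposit USD: 880,000 × 1.4723 × 1.047939721 = USD 1,357,735.85.
The quoted forward undervalues CHF, so borrow CHF, convert to USD at spot, deposit the USD at 5.78%, and buy CHF forward at 1.4320 to cover the loan.
Arbitrage profit = |1,332,628.73 − 1,357,735.85| = USD 25,107.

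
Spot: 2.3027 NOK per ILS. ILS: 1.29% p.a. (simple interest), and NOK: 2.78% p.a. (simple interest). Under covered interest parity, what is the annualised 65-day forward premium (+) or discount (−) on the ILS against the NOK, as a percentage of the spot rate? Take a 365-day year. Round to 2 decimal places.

+1.49%

T = 65/365 years.
No-arbitrage forward: 2.3027 × 1.0049507 / 1.0022973 = 2.3087960 NOK/ILS.
(F − S)/S ÷ T = (2.3087960 − 2.3027)/2.3027/(65/365) = 0.014866 → 1.49%.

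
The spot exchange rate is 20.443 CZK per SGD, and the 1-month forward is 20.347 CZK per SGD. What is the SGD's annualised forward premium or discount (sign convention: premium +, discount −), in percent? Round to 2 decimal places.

-5.64%

T = 1/12 years.
(F − S)/S = (20.347 − 20.443)/20.443 = -0.0046960.
Per annum: -0.0046960 / (1/12) = -0.056352 = -5.64%.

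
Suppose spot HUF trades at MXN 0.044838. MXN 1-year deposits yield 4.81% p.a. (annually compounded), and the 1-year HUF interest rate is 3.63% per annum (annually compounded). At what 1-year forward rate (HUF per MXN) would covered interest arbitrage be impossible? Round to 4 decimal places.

T = 1 year.
MXN growth factor: (1 + 0.0481)^1 = 1.048100.
HUF growth factor: (1 + 0.0363)^1 = 1.036300.
So F = 0.044838 × 1.048100 / 1.036300 = 0.045348555 (MXN/HUF).
Invert for HUF per MXN: 1 / 0.045348555 = 22.0514.

22.0514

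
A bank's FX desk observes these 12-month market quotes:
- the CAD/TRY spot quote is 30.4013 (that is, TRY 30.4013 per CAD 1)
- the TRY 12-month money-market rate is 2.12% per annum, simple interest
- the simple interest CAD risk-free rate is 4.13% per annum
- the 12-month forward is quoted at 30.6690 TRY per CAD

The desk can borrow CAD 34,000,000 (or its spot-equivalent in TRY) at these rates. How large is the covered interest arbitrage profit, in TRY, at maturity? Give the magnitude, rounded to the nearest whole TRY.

TRY 30,253,953

T = 1 year.
Invest the CAD and cover forward: 34,000,000 × 1.041300 × 30.6690 = TRY 1,085,811,409.80.
Convert at spot and invest in TRY: 34,000,000 × 30.4013 × 1.021200 = TRY 1,055,557,457.04.
The quoted forward overvalues CAD, so borrow TRY, buy CAD at spot, deposit the CAD at 4.13%, and sell the proceeds forward at 30.6690.
Arbitrage profit = |1,085,811,409.80 − 1,055,557,457.04| = TRY 30,253,953.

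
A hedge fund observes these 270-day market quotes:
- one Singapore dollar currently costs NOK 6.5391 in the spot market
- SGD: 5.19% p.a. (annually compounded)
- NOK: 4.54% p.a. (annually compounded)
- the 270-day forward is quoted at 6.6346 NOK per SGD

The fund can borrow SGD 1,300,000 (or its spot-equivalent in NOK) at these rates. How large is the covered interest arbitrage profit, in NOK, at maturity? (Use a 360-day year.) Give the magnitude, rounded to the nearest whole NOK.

T = 270/360 years.
Keep in SGD, deliver into the forward: 1,300,000·1.038677781·6.6346 = NOK 8,958,575.09.
Swap to NOK now, deposit: 1,300,000·6.5391·1.033860331 = NOK 8,788,670.92.
The quoted forward overvalues SGD, so borrow NOK, buy SGD at spot, deposit the SGD at 5.19%, and sell the proceeds forward at 6.6346.
Arbitrage profit = |8,958,575.09 − 8,788,670.92| = NOK 169,904.

NOK 169,904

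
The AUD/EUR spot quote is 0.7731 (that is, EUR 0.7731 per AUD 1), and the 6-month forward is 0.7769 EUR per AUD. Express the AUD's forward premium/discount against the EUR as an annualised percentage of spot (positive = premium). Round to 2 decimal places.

T = 6/12 years.
AUD trades forward at +0.49153% vs spot over the period.
×(1/T) gives 0.98% p.a.

+0.98%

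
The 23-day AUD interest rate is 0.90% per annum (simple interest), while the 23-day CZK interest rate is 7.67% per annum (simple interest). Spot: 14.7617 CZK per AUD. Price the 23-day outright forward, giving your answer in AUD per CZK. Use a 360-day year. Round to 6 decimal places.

T = 23/360 years.
CZK accumulates by 1 + 0.0767×23/360 = 1.0049003.
AUD growth factor: 1 + 0.0090×23/360 = 1.000575.
Forward (CZK per AUD) = 14.7617 × 1.0049003 / 1.000575 = 14.82551.
Quoted the other way: 1/14.82551 = 0.067451 AUD per CZK.

0.067451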